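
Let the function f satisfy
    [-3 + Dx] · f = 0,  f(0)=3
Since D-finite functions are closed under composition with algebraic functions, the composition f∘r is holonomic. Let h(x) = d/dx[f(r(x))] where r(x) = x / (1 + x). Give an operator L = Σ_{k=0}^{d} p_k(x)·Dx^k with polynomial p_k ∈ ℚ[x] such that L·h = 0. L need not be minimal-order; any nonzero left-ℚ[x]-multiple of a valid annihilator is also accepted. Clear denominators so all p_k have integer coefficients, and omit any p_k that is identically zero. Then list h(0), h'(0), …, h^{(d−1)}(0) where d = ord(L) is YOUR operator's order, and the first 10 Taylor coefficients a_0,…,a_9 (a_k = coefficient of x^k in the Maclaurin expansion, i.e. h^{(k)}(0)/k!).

L = (1 - 2·x) + (-1 - 2·x - x^2)·Dx  (order 1).
h: a_k = 9, 9, -27/2, 9/2, 63/8, -621/40, 1233/80, -4869/560, -5751/4480, 48537/4480, …
ICs: h(0) = 9.

f: a_k = 3, 9, 27/2, 27/2, 81/8, 243/40, 243/80, 729/560, 2187/4480, 729/4480, …
h₀=f(r): pull back L_f along r ⇒ L₀.
h=h₀': d/dx-closure on L₀ ⇒ L.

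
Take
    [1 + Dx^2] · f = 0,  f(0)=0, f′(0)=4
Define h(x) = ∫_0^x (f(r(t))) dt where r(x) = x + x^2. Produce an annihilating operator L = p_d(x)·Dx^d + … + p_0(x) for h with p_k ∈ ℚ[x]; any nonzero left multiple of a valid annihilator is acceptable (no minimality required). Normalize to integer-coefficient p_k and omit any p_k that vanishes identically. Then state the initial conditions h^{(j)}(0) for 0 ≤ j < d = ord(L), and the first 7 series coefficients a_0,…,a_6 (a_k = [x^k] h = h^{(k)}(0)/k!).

f: a_k = 0, 4, 0, -2/3, 0, 1/30, 0, …
f∘r: x↦r, Dx↦Dx/r' in L_f ⇒ L₀.
h=∫₀ˣh₀: take L = L₀·Dx.
L = (1 + 6·x + 12·x^2 + 8·x^3)·Dx - 2·Dx^2 + (1 + 2·x)·Dx^3  (order 3).
h: a_k = 0, 0, 2, 4/3, -1/6, -2/5, -59/180, …
ICs: h(0) = 0, h′(0) = 0, h′′(0) = 4.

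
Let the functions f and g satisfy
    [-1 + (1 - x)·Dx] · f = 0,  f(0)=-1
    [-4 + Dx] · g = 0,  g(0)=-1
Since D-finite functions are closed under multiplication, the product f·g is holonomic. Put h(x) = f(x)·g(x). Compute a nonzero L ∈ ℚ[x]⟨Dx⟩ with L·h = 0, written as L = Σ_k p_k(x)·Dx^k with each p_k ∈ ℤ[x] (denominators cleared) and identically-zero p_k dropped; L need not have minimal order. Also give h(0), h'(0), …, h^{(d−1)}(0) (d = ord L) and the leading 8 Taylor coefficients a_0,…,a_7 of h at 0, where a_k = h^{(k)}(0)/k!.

L = (5 - 4·x) + (-1 + x)·Dx  (order 1).
h: a_k = 1, 5, 13, 71/3, 103/3, 643/15, 437/9, 16319/315, …
ICs: h(0) = 1.

f: a_k = -1, -1, -1, -1, -1, -1, -1, -1, …
g: a_k = -1, -4, -8, -32/3, -32/3, -128/15, -256/45, -1024/315, …
f·g: L₀ = L_f ⊗_s L_g, ord ≤ 1·1.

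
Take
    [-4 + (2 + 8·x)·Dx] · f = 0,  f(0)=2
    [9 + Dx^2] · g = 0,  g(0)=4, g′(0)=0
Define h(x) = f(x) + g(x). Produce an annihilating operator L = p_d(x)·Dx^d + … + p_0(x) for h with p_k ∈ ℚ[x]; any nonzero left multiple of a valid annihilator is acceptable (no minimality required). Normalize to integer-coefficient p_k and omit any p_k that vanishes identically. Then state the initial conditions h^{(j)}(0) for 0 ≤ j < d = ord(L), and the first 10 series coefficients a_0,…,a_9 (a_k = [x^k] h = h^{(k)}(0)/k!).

f: a_k = 2, 4, -4, 8, -20, 56, -168, 528, -1716, 5720, …
g: a_k = 4, 0, -18, 0, 27/2, 0, -81/20, 0, 729/1120, 0, …
h₀=f+g: left-lcm gives L₀, ord ≤ 3.
L = (-378 - 1296·x - 2592·x^2) + (45 + 828·x + 3888·x^2 + 5184·x^3)·Dx + (-42 - 144·x - 288·x^2)·Dx^2 + (5 + 92·x + 432·x^2 + 576·x^3)·Dx^3  (order 3).
h: a_k = 6, 4, -22, 8, -13/2, 56, -3441/20, 528, -1921191/1120, 5720, …
ICs: h(0) = 6, h′(0) = 4, h′′(0) = -44.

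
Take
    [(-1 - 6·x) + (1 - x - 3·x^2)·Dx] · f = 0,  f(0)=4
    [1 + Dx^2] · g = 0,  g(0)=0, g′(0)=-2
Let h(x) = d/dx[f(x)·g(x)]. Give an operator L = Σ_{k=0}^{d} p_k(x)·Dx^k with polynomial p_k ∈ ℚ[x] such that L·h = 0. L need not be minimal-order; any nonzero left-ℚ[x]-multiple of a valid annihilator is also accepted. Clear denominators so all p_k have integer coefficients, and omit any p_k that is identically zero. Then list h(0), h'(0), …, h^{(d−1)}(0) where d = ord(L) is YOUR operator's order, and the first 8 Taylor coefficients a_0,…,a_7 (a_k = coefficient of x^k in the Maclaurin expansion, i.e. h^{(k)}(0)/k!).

f: a_k = 4, 4, 16, 28, 76, 160, 388, 868, …
g: a_k = 0, -2, 0, 1/3, 0, -1/60, 0, 1/2520, …
f·g: L₀ = L_f ⊗_s L_g, ord ≤ 1·2.
h=h₀': d/dx-closure on L₀ ⇒ L.
L = (83 - 2·x - 5·x^2 + 6·x^3 + 9·x^4) + (16 + 98·x + 18·x^2 + 36·x^3)·Dx + (-5 + 4·x + 13·x^2 + 6·x^3 + 9·x^4)·Dx^2  (order 2).
h: a_k = -8, -16, -92, -656/3, -2201/3, -9322/5, -473087/90, -4241492/315, …
ICs: h(0) = -8, h′(0) = -16.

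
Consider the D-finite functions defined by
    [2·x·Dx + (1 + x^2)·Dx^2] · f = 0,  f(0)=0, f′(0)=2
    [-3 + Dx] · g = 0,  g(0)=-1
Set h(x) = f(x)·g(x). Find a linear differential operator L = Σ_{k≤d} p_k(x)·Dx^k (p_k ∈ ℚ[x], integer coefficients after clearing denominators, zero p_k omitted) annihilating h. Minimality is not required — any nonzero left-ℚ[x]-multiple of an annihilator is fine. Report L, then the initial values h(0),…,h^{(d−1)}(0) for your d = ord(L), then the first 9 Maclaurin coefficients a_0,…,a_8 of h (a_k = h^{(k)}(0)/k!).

L = (9 - 6·x + 9·x^2) + (-6 + 2·x - 6·x^2)·Dx + (1 + x^2)·Dx^2  (order 2).
h: a_k = 0, -2, -6, -25/3, -7, -83/20, -9/4, -361/280, -129/280, …
ICs: h(0) = 0, h′(0) = -2.

f: a_k = 0, 2, 0, -2/3, 0, 2/5, 0, -2/7, 0, …
g: a_k = -1, -3, -9/2, -9/2, -27/8, -81/40, -81/80, -243/560, -729/4480, …
Product ⇒ symmetric product L₀, ord ≤ 2.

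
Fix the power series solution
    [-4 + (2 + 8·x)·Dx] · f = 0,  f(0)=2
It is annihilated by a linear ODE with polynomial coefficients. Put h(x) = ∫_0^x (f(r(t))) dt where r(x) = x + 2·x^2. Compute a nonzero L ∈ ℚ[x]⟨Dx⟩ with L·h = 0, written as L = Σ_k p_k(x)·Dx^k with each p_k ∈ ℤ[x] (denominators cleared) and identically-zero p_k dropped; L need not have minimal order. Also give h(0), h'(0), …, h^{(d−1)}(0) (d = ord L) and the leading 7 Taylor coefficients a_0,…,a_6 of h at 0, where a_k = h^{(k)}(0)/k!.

L = (-2 - 8·x)·Dx + (1 + 4·x + 8·x^2)·Dx^2  (order 2).
h: a_k = 0, 2, 2, 4/3, -2, 12/5, -4/3, …
ICs: h(0) = 0, h′(0) = 2.

f: a_k = 2, 4, -4, 8, -20, 56, -168, …
f∘r: x↦r, Dx↦Dx/r' in L_f ⇒ L₀.
h=∫h₀ ⇒ L = L₀·Dx.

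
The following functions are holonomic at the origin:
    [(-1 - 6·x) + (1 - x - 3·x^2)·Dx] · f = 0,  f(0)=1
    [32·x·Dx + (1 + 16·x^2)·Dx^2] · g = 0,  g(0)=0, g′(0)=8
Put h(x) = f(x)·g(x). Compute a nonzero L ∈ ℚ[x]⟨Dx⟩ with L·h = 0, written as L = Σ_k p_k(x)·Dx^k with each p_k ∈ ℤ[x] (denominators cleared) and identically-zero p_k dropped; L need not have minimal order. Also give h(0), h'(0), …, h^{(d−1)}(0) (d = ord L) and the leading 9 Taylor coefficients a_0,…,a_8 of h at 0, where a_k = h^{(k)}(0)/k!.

f: a_k = 1, 1, 4, 7, 19, 40, 97, 217, 508, …
g: a_k = 0, 8, 0, -128/3, 0, 2048/5, 0, -32768/7, 0, …
h₀=f·g: eliminate ⇒ L₀, order ≤ 1·2.
L = (6 + 32·x + 288·x^2) + (2 - 20·x + 64·x^2 + 288·x^3)·Dx + (-1 + x - 13·x^2 + 16·x^3 + 48·x^4)·Dx^2  (order 2).
h: a_k = 0, 8, 8, -32/3, 40/3, 5864/15, 6464/15, -323128/105, -187384/105, …
ICs: h(0) = 0, h′(0) = 8.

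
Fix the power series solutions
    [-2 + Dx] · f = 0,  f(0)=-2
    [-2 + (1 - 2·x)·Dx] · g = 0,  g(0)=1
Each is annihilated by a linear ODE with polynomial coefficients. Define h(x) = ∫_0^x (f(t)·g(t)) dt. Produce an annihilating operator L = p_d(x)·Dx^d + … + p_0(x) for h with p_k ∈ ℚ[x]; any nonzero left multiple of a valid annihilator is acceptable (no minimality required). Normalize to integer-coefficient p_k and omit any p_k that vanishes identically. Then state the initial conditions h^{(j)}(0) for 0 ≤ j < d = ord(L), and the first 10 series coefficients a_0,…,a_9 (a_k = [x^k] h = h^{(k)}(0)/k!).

f: a_k = -2, -4, -4, -8/3, -4/3, -8/15, -8/45, -16/315, -4/315, -8/2835, …
g: a_k = 1, 2, 4, 8, 16, 32, 64, 128, 256, 512, …
h₀=f·g: eliminate ⇒ L₀, order ≤ 1·1.
∫: right-multiply L₀ by Dx.
L = (4 - 4·x)·Dx + (-1 + 2·x)·Dx^2  (order 2).
h: a_k = 0, -2, -4, -20/3, -32/3, -52/3, -1304/45, -15656/315, -5480/63, -438404/2835, …
ICs: h(0) = 0, h′(0) = -2.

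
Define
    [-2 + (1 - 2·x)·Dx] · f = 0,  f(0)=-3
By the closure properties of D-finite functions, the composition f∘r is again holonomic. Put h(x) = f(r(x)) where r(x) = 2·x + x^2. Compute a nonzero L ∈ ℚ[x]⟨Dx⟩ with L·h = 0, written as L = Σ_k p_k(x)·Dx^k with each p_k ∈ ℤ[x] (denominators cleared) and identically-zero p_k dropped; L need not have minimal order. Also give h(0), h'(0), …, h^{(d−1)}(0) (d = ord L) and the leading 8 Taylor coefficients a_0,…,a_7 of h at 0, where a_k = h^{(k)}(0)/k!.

L = (4 + 4·x) + (-1 + 4·x + 2·x^2)·Dx  (order 1).
h: a_k = -3, -12, -54, -240, -1068, -4752, -21144, -94080, …
ICs: h(0) = -3.

f: a_k = -3, -6, -12, -24, -48, -96, -192, -384, …
Change of var in L_f (x↦r) gives L₀.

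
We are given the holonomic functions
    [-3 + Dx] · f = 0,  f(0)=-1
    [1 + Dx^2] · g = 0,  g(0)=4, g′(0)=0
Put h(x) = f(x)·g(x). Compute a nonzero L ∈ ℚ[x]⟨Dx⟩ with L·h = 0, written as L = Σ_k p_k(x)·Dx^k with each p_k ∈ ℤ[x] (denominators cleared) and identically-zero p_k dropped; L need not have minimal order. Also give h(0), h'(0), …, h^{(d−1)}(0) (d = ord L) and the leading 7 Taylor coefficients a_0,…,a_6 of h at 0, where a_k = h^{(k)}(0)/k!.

L = 10 - 6·Dx + Dx^2  (order 2).
h: a_k = -4, -12, -16, -12, -14/3, 2/5, 88/45, …
ICs: h(0) = -4, h′(0) = -12.

f: a_k = -1, -3, -9/2, -9/2, -27/8, -81/40, -81/80, …
g: a_k = 4, 0, -2, 0, 1/6, 0, -1/180, …
f·g: L₀ = L_f ⊗_s L_g, ord ≤ 1·2.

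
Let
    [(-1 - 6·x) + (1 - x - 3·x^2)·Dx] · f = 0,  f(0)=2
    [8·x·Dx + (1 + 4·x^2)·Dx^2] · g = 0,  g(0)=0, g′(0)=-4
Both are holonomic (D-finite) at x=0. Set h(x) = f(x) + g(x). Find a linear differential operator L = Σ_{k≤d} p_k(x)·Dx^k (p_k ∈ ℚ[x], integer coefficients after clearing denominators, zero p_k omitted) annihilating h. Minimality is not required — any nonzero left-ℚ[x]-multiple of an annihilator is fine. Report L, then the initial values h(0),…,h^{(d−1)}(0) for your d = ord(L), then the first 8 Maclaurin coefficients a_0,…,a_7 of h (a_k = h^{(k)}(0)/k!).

L = (-32 + 128·x + 1488·x^2 + 2880·x^3 + 8424·x^4 + 2592·x^6)·Dx + (25 + 160·x + 214·x^2 + 1188·x^3 + 2628·x^4 + 6264·x^5 + 432·x^6 + 2592·x^7)·Dx^2 + (-4 - 9·x - 54·x^2 + 66·x^3 + x^4 + 444·x^5 + 720·x^6 + 144·x^7 + 432·x^8)·Dx^3  (order 3).
h: a_k = 2, -2, 8, 58/3, 38, 336/5, 194, 3294/7, …
ICs: h(0) = 2, h′(0) = -2, h′′(0) = 16.

f: a_k = 2, 2, 8, 14, 38, 80, 194, 434, …
g: a_k = 0, -4, 0, 16/3, 0, -64/5, 0, 256/7, …
L₀ := lclm(L_f,L_g); ord L₀ ≤ 1+2.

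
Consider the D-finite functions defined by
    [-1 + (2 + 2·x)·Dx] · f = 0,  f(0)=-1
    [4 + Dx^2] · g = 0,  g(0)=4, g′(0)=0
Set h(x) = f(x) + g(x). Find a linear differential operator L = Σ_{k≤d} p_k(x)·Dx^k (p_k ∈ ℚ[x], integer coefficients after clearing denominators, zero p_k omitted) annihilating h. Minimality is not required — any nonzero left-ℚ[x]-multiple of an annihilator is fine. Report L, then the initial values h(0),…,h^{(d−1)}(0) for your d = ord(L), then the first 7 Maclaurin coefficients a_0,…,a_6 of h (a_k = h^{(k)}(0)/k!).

f: a_k = -1, -1/2, 1/8, -1/16, 5/128, -7/256, 21/1024, …
g: a_k = 4, 0, -8, 0, 8/3, 0, -16/45, …
L₀ := lclm(L_f,L_g); ord L₀ ≤ 1+2.
L = (-76 - 128·x - 64·x^2) + (120 + 376·x + 384·x^2 + 128·x^3)·Dx + (-19 - 32·x - 16·x^2)·Dx^2 + (30 + 94·x + 96·x^2 + 32·x^3)·Dx^3  (order 3).
h: a_k = 3, -1/2, -63/8, -1/16, 1039/384, -7/256, -15439/46080, …
ICs: h(0) = 3, h′(0) = -1/2, h′′(0) = -63/4.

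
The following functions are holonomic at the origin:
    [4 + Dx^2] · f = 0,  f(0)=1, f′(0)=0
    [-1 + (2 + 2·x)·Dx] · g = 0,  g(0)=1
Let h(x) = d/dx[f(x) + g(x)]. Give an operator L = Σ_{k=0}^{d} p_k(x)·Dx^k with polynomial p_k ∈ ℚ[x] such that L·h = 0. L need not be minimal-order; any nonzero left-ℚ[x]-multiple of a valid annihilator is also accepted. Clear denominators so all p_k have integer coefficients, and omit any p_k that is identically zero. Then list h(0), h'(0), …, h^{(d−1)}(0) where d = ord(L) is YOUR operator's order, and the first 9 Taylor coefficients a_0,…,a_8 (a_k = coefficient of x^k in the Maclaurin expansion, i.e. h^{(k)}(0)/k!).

f: a_k = 1, 0, -2, 0, 2/3, 0, -4/45, 0, 2/315, …
g: a_k = 1, 1/2, -1/8, 1/16, -5/128, 7/256, -21/1024, 33/2048, -429/32768, …
Weyl lclm of L_f,L_g ⇒ L₀ (ord ≤ 3).
h=h₀': d/dx-closure on L₀ ⇒ L.
L = (-124 - 128·x - 64·x^2) + (-152 - 408·x - 384·x^2 - 128·x^3)·Dx + (-31 - 32·x - 16·x^2)·Dx^2 + (-38 - 102·x - 96·x^2 - 32·x^3)·Dx^3  (order 3).
h: a_k = 1/2, -17/4, 3/16, 241/96, 35/256, -5041/7680, 231/2048, -69599/1290240, 6435/65536, …
ICs: h(0) = 1/2, h′(0) = -17/4, h′′(0) = 3/8.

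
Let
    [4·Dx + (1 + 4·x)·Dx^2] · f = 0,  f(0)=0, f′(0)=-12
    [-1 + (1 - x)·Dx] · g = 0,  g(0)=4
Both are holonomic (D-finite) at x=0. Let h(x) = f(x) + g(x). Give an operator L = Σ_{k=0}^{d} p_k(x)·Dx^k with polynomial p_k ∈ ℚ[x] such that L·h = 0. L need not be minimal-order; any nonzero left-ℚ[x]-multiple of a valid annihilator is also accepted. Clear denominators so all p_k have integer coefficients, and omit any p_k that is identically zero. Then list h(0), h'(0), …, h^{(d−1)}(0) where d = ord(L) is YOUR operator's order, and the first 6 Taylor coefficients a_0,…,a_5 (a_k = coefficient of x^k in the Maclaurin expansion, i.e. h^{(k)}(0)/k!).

f: a_k = 0, -12, 24, -64, 192, -3072/5, …
g: a_k = 4, 4, 4, 4, 4, 4, …
Weyl lclm of L_f,L_g ⇒ L₀ (ord ≤ 3).
L = (-44 - 16·x)·Dx + (13 - 56·x - 32·x^2)·Dx^2 + (3 + 11·x - 6·x^2 - 8·x^3)·Dx^3  (order 3).
h: a_k = 4, -8, 28, -60, 196, -3052/5, …
ICs: h(0) = 4, h′(0) = -8, h′′(0) = 56.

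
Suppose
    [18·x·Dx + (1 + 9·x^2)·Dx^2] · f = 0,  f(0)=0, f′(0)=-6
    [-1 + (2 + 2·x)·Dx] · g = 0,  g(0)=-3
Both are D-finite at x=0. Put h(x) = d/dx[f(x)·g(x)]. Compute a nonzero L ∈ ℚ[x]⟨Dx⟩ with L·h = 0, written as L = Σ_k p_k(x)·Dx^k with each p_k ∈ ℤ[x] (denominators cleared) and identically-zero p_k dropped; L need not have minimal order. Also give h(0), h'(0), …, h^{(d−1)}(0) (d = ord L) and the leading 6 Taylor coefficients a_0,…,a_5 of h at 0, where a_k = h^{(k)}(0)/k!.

L = (23 + 120·x - 570·x^2 - 648·x^3 - 81·x^4) + (52 + 220·x - 936·x^2 - 3048·x^3 - 2268·x^4 - 324·x^5)·Dx + (4 - 40·x - 68·x^2 - 432·x^3 - 948·x^4 - 648·x^5 - 108·x^6)·Dx^2  (order 2).
h: a_k = 18, 18, -675/4, -207/2, 95247/64, 274401/320, …
ICs: h(0) = 18, h′(0) = 18.

f: a_k = 0, -6, 0, 18, 0, -486/5, …
g: a_k = -3, -3/2, 3/8, -3/16, 15/128, -21/256, …
L₀ := L_f ⊗_s L_g (sym. prod.), ord ≤ 2.
h₀' ⇒ L via d/dx closure of L₀.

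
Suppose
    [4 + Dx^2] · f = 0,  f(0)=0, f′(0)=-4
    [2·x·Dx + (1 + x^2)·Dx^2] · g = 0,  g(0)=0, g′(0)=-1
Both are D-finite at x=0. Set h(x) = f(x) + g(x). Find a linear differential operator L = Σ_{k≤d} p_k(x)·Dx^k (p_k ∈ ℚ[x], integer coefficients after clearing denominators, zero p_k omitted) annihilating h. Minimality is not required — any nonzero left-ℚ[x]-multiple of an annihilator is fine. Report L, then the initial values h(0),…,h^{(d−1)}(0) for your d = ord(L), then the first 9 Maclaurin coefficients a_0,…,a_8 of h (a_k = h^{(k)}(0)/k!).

f: a_k = 0, -4, 0, 8/3, 0, -8/15, 0, 16/315, 0, …
g: a_k = 0, -1, 0, 1/3, 0, -1/5, 0, 1/7, 0, …
f+g: L₀ = lclm(L_f,L_g), ord ≤ 2+2.
L = (-32·x + 80·x^3 + 16·x^5)·Dx + (4 + 32·x^2 + 36·x^4 + 8·x^6)·Dx^2 + (-8·x + 20·x^3 + 4·x^5)·Dx^3 + (1 + 8·x^2 + 9·x^4 + 2·x^6)·Dx^4  (order 4).
h: a_k = 0, -5, 0, 3, 0, -11/15, 0, 61/315, 0, …
ICs: h(0) = 0, h′(0) = -5, h′′(0) = 0, h′′′(0) = 18.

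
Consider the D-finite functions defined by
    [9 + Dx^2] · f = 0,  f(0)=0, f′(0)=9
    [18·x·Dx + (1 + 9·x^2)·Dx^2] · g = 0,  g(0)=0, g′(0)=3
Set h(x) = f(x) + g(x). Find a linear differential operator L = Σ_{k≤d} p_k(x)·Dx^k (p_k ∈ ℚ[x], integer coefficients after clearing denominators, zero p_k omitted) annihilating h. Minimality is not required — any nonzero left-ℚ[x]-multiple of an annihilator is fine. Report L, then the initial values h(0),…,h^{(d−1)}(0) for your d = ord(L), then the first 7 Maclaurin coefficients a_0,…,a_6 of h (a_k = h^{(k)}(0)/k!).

L = (-1782·x + 20412·x^3 + 13122·x^5)·Dx + (-9 + 567·x^2 + 6561·x^4 + 6561·x^6)·Dx^2 + (-198·x + 2268·x^3 + 1458·x^5)·Dx^3 + (-1 + 63·x^2 + 729·x^4 + 729·x^6)·Dx^4  (order 4).
h: a_k = 0, 12, 0, -45/2, 0, 2187/40, 0, …
ICs: h(0) = 0, h′(0) = 12, h′′(0) = 0, h′′′(0) = -135.

f: a_k = 0, 9, 0, -27/2, 0, 243/40, 0, …
g: a_k = 0, 3, 0, -9, 0, 243/5, 0, …
Weyl lclm of L_f,L_g ⇒ L₀ (ord ≤ 4).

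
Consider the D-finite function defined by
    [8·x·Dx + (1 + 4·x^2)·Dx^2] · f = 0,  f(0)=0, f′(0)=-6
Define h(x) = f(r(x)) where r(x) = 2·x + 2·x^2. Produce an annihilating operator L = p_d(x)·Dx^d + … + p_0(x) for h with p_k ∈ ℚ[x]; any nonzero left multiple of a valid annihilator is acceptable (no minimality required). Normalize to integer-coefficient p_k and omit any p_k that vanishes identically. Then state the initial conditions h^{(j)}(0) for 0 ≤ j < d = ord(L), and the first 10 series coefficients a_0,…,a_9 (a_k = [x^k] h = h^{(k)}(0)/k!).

L = (-2 + 32·x + 128·x^2 + 192·x^3 + 96·x^4)·Dx + (1 + 2·x + 16·x^2 + 64·x^3 + 80·x^4 + 32·x^5)·Dx^2  (order 2).
h: a_k = 0, -12, -12, 64, 192, -2112/5, -3008, 6144/7, 43008, 171008/3, …
ICs: h(0) = 0, h′(0) = -12.

f: a_k = 0, -6, 0, 8, 0, -96/5, 0, 384/7, 0, -512/3, …
h₀=f(r): pull back L_f along r ⇒ L₀.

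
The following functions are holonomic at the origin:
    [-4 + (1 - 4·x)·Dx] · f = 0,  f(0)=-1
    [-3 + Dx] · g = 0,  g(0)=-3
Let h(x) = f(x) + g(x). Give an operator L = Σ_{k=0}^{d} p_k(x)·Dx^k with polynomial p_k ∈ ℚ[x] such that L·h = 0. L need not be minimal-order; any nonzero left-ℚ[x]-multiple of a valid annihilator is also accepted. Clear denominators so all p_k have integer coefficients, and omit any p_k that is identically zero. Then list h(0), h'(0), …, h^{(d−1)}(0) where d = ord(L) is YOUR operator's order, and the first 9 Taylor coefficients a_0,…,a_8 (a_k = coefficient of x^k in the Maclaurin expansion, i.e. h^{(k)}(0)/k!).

f: a_k = -1, -4, -16, -64, -256, -1024, -4096, -16384, -65536, …
g: a_k = -3, -9, -27/2, -27/2, -81/8, -243/40, -243/80, -729/560, -2187/4480, …
Weyl lclm of L_f,L_g ⇒ L₀ (ord ≤ 2).
L = (-60 - 144·x) + (23 + 72·x - 144·x^2)·Dx + (-1 - 8·x + 48·x^2)·Dx^2  (order 2).
h: a_k = -4, -13, -59/2, -155/2, -2129/8, -41203/40, -327923/80, -9175769/560, -293603467/4480, …
ICs: h(0) = -4, h′(0) = -13.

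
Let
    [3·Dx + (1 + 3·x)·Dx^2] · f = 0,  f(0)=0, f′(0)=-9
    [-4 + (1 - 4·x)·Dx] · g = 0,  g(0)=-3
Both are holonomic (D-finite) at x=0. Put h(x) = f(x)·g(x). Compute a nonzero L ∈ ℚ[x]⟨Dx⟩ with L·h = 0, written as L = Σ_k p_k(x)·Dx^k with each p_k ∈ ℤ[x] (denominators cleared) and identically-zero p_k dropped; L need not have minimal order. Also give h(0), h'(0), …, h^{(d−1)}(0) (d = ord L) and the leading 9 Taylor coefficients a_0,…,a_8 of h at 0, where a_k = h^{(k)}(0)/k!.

f: a_k = 0, -9, 27/2, -27, 243/4, -729/5, 729/2, -6561/7, 19683/8, …
g: a_k = -3, -12, -48, -192, -768, -3072, -12288, -49152, -196608, …
Sym-product of L_f,L_g gives L₀ (≤ ord 2).
L = 12 + (5 + 36·x)·Dx + (-1 + x + 12·x^2)·Dx^2  (order 2).
h: a_k = 0, 27, 135/2, 351, 4887/4, 26622/5, 202041/10, 2926989/35, 91596933/280, …
ICs: h(0) = 0, h′(0) = 27.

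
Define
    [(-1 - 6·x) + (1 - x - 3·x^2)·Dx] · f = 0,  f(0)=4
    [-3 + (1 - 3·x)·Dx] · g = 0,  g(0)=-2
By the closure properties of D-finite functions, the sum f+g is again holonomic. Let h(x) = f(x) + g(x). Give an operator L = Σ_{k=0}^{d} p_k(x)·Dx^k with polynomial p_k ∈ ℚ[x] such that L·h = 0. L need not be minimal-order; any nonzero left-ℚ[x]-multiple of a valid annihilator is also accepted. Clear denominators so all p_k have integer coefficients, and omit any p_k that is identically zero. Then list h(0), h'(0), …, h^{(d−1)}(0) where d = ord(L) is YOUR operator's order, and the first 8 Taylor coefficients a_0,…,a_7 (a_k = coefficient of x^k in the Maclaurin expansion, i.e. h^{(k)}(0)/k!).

f: a_k = 4, 4, 16, 28, 76, 160, 388, 868, …
g: a_k = -2, -6, -18, -54, -162, -486, -1458, -4374, …
Sum ⇒ L₀ = lclm(L_f,L_g) in ℚ(x)⟨Dx⟩.
L = (6 - 108·x + 162·x^2 - 162·x^3) + (10 - 6·x - 108·x^2 + 270·x^3 - 324·x^4)·Dx + (-2 + 14·x - 33·x^2 + 18·x^3 + 54·x^4 - 81·x^5)·Dx^2  (order 2).
h: a_k = 2, -2, -2, -26, -86, -326, -1070, -3506, …
ICs: h(0) = 2, h′(0) = -2.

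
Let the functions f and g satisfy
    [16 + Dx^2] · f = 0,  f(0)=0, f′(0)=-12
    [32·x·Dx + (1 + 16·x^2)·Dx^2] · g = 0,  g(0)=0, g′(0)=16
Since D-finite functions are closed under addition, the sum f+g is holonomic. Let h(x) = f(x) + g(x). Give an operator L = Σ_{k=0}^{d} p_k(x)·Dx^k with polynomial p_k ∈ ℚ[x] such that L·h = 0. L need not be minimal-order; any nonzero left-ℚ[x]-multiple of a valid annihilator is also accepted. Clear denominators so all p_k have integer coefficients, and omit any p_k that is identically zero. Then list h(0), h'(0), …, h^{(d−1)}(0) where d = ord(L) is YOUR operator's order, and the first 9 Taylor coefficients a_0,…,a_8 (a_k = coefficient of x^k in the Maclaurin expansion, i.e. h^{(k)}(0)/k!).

L = (-5632·x + 114688·x^3 + 131072·x^5)·Dx + (-16 + 1792·x^2 + 36864·x^4 + 65536·x^6)·Dx^2 + (-352·x + 7168·x^3 + 8192·x^5)·Dx^3 + (-1 + 112·x^2 + 2304·x^4 + 4096·x^6)·Dx^4  (order 4).
h: a_k = 0, 4, 0, -160/3, 0, 3968/5, 0, -140288/15, 0, …
ICs: h(0) = 0, h′(0) = 4, h′′(0) = 0, h′′′(0) = -320.

f: a_k = 0, -12, 0, 32, 0, -128/5, 0, 1024/105, 0, …
g: a_k = 0, 16, 0, -256/3, 0, 4096/5, 0, -65536/7, 0, …
h₀=f+g: left-lcm gives L₀, ord ≤ 4.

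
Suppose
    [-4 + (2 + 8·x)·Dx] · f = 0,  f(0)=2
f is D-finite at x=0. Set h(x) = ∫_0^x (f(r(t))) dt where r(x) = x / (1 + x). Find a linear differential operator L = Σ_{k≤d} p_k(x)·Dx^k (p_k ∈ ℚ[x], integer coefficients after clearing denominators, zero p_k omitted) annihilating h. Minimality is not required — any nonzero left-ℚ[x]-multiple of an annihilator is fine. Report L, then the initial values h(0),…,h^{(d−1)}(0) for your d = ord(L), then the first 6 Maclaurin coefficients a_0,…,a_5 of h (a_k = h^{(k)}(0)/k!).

L = -2·Dx + (1 + 6·x + 5·x^2)·Dx^2  (order 2).
h: a_k = 0, 2, 2, -8/3, 5, -12, …
ICs: h(0) = 0, h′(0) = 2.

f: a_k = 2, 4, -4, 8, -20, 56, …
h₀=f(r): pull back L_f along r ⇒ L₀.
∫: right-multiply L₀ by Dx.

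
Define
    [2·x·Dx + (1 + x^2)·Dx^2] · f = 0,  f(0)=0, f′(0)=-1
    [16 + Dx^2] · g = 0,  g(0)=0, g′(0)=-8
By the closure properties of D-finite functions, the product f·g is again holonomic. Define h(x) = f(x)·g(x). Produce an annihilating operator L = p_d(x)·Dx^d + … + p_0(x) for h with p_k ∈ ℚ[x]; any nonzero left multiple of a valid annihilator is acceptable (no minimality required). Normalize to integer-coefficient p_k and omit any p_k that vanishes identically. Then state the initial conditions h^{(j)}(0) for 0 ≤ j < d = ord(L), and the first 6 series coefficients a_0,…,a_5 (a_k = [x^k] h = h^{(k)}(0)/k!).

L = (5440 + 19136·x^2 + 25856·x^4 + 16384·x^6 + 4096·x^8) + (1152·x + 3200·x^3 + 3072·x^5 + 1024·x^7)·Dx + (612 + 2252·x^2 + 3168·x^4 + 2048·x^6 + 512·x^8)·Dx^2 + (72·x + 200·x^3 + 192·x^5 + 64·x^7)·Dx^3 + (17 + 66·x^2 + 97·x^4 + 64·x^6 + 16·x^8)·Dx^4  (order 4).
h: a_k = 0, 0, 8, 0, -24, 0, …
ICs: h(0) = 0, h′(0) = 0, h′′(0) = 16, h′′′(0) = 0.

f: a_k = 0, -1, 0, 1/3, 0, -1/5, …
g: a_k = 0, -8, 0, 64/3, 0, -256/15, …
f·g: L₀ = L_f ⊗_s L_g, ord ≤ 2·2.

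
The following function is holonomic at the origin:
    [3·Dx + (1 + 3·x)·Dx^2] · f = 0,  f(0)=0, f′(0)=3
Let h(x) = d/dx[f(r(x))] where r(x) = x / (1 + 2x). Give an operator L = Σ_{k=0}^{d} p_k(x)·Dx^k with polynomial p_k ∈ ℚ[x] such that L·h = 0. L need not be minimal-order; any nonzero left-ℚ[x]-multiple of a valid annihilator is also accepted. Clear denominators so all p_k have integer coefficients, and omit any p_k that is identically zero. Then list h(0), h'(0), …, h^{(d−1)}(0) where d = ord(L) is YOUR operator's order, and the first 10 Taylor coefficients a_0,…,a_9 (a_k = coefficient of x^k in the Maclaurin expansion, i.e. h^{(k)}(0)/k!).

f: a_k = 0, 3, -9/2, 9, -81/4, 243/5, -243/2, 2187/7, -6561/8, 2187, …
L₀ from L_f via x↦r, Dx↦r'^{-1}Dx.
Differentiate: ansatz ord ≤ ord L₀ ⇒ L.
L = (7 + 20·x) + (1 + 7·x + 10·x^2)·Dx  (order 1).
h: a_k = 3, -21, 117, -609, 3093, -15561, 77997, -390369, 1952613, -9764601, …
ICs: h(0) = 3.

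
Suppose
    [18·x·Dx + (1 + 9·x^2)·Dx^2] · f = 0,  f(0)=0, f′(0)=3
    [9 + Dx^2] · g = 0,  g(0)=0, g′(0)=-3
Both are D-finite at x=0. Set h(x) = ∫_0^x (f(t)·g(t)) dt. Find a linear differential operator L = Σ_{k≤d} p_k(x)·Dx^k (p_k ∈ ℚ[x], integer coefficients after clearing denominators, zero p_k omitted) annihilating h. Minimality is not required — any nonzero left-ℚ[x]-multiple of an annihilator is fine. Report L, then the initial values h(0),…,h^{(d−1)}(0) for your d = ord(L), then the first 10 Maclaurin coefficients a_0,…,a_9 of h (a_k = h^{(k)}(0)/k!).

L = (810 + 18954·x^2 + 72171·x^4 + 236196·x^6 + 531441·x^8)·Dx + (972·x + 14580·x^3 + 78732·x^5 + 236196·x^7)·Dx^2 + (108 + 2592·x^2 + 13122·x^4 + 52488·x^6 + 118098·x^8)·Dx^3 + (108·x + 1620·x^3 + 8748·x^5 + 26244·x^7)·Dx^4 + (2 + 54·x^2 + 567·x^4 + 2916·x^6 + 6561·x^8)·Dx^5  (order 5).
h: a_k = 0, 0, 0, -3, 0, 81/10, 0, -1539/56, 0, 10449/80, …
ICs: h(0) = 0, h′(0) = 0, h′′(0) = 0, h′′′(0) = -18, h′′′′(0) = 0.

f: a_k = 0, 3, 0, -9, 0, 243/5, 0, -2187/7, 0, 2187, …
g: a_k = 0, -3, 0, 9/2, 0, -81/40, 0, 243/560, 0, -243/4480, …
f·g: L₀ = L_f ⊗_s L_g, ord ≤ 2·2.
h=∫h₀ ⇒ L = L₀·Dx.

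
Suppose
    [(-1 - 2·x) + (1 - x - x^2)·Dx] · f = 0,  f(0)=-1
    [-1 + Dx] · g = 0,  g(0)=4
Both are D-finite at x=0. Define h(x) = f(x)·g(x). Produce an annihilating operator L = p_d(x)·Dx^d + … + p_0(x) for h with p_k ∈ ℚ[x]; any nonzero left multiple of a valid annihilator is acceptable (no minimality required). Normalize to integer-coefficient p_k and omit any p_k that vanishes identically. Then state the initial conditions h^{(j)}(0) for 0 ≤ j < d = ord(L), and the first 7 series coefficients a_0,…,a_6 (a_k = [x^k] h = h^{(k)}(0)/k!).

f: a_k = -1, -1, -2, -3, -5, -8, -13, …
g: a_k = 4, 4, 2, 2/3, 1/6, 1/30, 1/180, …
h₀=f·g: eliminate ⇒ L₀, order ≤ 1·1.
L = (2 + x - x^2) + (-1 + x + x^2)·Dx  (order 1).
h: a_k = -4, -8, -14, -68/3, -221/6, -893/15, -17347/180, …
ICs: h(0) = -4.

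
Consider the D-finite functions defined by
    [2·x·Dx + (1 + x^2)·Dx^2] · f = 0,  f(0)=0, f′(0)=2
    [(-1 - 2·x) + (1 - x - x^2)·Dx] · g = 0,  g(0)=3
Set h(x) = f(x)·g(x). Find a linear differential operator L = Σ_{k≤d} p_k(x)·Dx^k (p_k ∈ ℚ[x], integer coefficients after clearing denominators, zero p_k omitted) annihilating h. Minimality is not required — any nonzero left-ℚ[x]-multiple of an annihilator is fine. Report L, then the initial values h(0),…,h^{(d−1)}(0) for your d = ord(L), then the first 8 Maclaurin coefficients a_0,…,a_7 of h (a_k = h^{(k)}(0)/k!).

f: a_k = 0, 2, 0, -2/3, 0, 2/5, 0, -2/7, …
g: a_k = 3, 3, 6, 9, 15, 24, 39, 63, …
L₀ := L_f ⊗_s L_g (sym. prod.), ord ≤ 2.
L = (2 + 2·x + 6·x^2) + (2 + 2·x + 4·x^2 + 6·x^3)·Dx + (-1 + x + x^3 + x^4)·Dx^2  (order 2).
h: a_k = 0, 6, 6, 10, 16, 136/5, 216/5, 2434/35, …
ICs: h(0) = 0, h′(0) = 6.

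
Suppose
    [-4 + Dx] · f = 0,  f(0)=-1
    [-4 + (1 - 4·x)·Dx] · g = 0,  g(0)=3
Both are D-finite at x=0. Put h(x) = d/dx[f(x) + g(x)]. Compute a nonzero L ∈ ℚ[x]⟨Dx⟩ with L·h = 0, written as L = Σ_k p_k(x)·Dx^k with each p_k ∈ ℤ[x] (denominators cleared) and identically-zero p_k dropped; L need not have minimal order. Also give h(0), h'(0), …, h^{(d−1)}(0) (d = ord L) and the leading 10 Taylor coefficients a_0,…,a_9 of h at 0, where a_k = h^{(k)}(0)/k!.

f: a_k = -1, -4, -8, -32/3, -32/3, -128/15, -256/45, -1024/315, -512/315, -2048/2835, …
g: a_k = 3, 12, 48, 192, 768, 3072, 12288, 49152, 196608, 786432, …
L₀ := lclm(L_f,L_g); ord L₀ ≤ 1+1.
h₀' ⇒ L via d/dx closure of L₀.
L = (64 + 128·x) + (-20 - 32·x + 64·x^2)·Dx + (1 - 16·x^2)·Dx^2  (order 2).
h: a_k = 8, 80, 544, 9088/3, 45952/3, 1105408/15, 15481856/45, 495448064/315, 2229532672/315, 89181380608/2835, …
ICs: h(0) = 8, h′(0) = 80.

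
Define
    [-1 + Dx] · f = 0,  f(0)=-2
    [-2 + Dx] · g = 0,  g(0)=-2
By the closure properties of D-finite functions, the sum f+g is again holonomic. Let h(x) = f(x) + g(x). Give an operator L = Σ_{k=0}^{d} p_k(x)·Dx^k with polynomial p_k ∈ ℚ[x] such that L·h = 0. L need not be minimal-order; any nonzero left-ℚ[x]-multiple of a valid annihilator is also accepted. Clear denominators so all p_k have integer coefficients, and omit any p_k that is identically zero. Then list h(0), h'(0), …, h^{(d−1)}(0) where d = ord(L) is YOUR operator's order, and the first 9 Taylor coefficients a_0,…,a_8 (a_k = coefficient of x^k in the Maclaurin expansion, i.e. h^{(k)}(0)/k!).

f: a_k = -2, -2, -1, -1/3, -1/12, -1/60, -1/360, -1/2520, -1/20160, …
g: a_k = -2, -4, -4, -8/3, -4/3, -8/15, -8/45, -16/315, -4/315, …
Weyl lclm of L_f,L_g ⇒ L₀ (ord ≤ 2).
L = 2 - 3·Dx + Dx^2  (order 2).
h: a_k = -4, -6, -5, -3, -17/12, -11/20, -13/72, -43/840, -257/20160, …
ICs: h(0) = -4, h′(0) = -6.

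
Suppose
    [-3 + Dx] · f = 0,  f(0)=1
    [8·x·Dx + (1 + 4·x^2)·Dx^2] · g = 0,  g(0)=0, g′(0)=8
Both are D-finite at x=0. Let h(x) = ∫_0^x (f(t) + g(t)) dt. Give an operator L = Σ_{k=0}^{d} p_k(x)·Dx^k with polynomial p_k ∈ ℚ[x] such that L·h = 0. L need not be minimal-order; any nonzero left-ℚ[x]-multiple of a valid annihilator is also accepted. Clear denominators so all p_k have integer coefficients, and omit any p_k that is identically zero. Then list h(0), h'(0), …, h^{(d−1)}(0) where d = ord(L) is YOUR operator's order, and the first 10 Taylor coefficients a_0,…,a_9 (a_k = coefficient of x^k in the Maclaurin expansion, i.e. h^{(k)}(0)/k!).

f: a_k = 1, 3, 9/2, 9/2, 27/8, 81/40, 81/80, 243/560, 729/4480, 243/4480, …
g: a_k = 0, 8, 0, -32/3, 0, 128/5, 0, -512/7, 0, 2048/9, …
Sum ⇒ L₀ = lclm(L_f,L_g) in ℚ(x)⟨Dx⟩.
h=∫h₀ ⇒ L = L₀·Dx.
L = (24 - 72·x - 288·x^2 - 288·x^3)·Dx^2 + (-17 + 24·x^2 - 144·x^4)·Dx^3 + (3 + 8·x + 24·x^2 + 32·x^3 + 48·x^4)·Dx^4  (order 4).
h: a_k = 0, 1, 11/2, 3/2, -37/24, 27/40, 221/48, 81/560, -40717/4480, 81/4480, …
ICs: h(0) = 0, h′(0) = 1, h′′(0) = 11, h′′′(0) = 9.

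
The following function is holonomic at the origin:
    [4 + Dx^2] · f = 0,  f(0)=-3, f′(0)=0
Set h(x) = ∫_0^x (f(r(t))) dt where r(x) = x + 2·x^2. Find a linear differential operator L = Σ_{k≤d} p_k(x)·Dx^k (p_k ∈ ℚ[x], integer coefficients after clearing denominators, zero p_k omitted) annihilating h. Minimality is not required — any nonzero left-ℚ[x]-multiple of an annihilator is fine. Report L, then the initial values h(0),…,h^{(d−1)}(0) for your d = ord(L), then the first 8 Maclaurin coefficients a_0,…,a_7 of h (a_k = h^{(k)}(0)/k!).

f: a_k = -3, 0, 6, 0, -2, 0, 4/15, 0, …
h₀=f(r): pull back L_f along r ⇒ L₀.
h=∫h₀ ⇒ L = L₀·Dx.
L = (4 + 48·x + 192·x^2 + 256·x^3)·Dx - 4·Dx^2 + (1 + 4·x)·Dx^3  (order 3).
h: a_k = 0, -3, 0, 2, 6, 22/5, -8/3, -716/105, …
ICs: h(0) = 0, h′(0) = -3, h′′(0) = 0.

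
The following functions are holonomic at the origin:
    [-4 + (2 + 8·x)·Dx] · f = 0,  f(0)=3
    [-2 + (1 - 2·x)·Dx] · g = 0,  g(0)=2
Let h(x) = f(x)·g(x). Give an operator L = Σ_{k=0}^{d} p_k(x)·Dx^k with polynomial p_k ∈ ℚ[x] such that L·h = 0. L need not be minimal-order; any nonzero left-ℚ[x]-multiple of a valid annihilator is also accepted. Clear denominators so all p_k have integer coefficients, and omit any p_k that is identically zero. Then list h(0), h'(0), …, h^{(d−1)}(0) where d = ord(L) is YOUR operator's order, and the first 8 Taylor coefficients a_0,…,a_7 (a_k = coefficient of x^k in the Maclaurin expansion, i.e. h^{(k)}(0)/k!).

f: a_k = 3, 6, -6, 12, -30, 84, -252, 792, …
g: a_k = 2, 4, 8, 16, 32, 64, 128, 256, …
h₀=f·g: eliminate ⇒ L₀, order ≤ 1·1.
L = (4 + 4·x) + (-1 - 2·x + 8·x^2)·Dx  (order 1).
h: a_k = 6, 24, 36, 96, 132, 432, 360, 2304, …
ICs: h(0) = 6.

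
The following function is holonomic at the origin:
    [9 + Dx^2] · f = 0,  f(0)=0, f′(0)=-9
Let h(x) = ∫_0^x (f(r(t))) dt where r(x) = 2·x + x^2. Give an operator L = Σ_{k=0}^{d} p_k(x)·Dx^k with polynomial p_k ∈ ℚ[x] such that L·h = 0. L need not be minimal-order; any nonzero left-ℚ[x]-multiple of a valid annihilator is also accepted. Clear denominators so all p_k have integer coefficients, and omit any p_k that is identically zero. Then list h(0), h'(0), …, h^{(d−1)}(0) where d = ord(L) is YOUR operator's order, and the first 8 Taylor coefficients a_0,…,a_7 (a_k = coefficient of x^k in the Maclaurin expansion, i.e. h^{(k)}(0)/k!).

L = (36 + 108·x + 108·x^2 + 36·x^3)·Dx - Dx^2 + (1 + x)·Dx^3  (order 3).
h: a_k = 0, 0, -9, -3, 27, 162/5, -189/10, -135/2, …
ICs: h(0) = 0, h′(0) = 0, h′′(0) = -18.

f: a_k = 0, -9, 0, 27/2, 0, -243/40, 0, 729/560, …
L₀ from L_f via x↦r, Dx↦r'^{-1}Dx.
h=∫₀ˣh₀: take L = L₀·Dx.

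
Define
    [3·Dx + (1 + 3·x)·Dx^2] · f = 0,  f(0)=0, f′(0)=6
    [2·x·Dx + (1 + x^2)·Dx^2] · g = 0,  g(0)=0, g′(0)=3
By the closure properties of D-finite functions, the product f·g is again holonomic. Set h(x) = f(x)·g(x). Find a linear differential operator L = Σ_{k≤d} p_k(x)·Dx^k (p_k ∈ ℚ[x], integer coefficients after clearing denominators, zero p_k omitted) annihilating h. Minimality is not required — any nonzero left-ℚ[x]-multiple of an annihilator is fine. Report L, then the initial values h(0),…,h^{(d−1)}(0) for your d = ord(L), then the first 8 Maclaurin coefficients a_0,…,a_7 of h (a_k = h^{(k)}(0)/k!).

L = (264 + 1260·x + 1008·x^2 + 3420·x^3 + 3240·x^4 + 4212·x^5 + 324·x^7)·Dx + (178 + 660·x + 3828·x^2 + 7308·x^3 + 12960·x^4 + 10044·x^5 + 11340·x^6 + 324·x^7 + 1134·x^8)·Dx^2 + (132 + 608·x + 1728·x^2 + 4568·x^3 + 6456·x^4 + 8856·x^5 + 5184·x^6 + 5544·x^7 + 324·x^8 + 648·x^9)·Dx^3 + (13 + 102·x + 341·x^2 + 744·x^3 + 1138·x^4 + 1236·x^5 + 1386·x^6 + 648·x^7 + 657·x^8 + 54·x^9 + 81·x^10)·Dx^4  (order 4).
h: a_k = 0, 0, 18, -27, 48, -225/2, 1386/5, -6939/10, …
ICs: h(0) = 0, h′(0) = 0, h′′(0) = 36, h′′′(0) = -162.

f: a_k = 0, 6, -9, 18, -81/2, 486/5, -243, 4374/7, …
g: a_k = 0, 3, 0, -1, 0, 3/5, 0, -3/7, …
L₀ := L_f ⊗_s L_g (sym. prod.), ord ≤ 4.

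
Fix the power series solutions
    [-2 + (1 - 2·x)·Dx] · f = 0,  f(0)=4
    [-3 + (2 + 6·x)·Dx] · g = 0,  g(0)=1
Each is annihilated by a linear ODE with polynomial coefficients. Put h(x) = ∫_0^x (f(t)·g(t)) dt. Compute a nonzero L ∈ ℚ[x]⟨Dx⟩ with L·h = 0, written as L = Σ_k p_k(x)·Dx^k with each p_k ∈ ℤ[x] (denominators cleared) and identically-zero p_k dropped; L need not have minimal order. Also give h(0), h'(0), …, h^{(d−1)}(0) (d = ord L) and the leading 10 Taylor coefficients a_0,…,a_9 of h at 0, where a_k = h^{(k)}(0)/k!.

L = (7 + 6·x)·Dx + (-2 - 2·x + 12·x^2)·Dx^2  (order 2).
h: a_k = 0, 4, 7, 47/6, 215/16, 607/32, 13841/384, 95419/1792, 453847/4096, 11708435/73728, …
ICs: h(0) = 0, h′(0) = 4.

f: a_k = 4, 8, 16, 32, 64, 128, 256, 512, 1024, 2048, …
g: a_k = 1, 3/2, -9/8, 27/16, -405/128, 1701/256, -15309/1024, 72171/2048, -2814669/32768, 14073345/65536, …
Product ⇒ symmetric product L₀, ord ≤ 1.
h=∫h₀ ⇒ L = L₀·Dx.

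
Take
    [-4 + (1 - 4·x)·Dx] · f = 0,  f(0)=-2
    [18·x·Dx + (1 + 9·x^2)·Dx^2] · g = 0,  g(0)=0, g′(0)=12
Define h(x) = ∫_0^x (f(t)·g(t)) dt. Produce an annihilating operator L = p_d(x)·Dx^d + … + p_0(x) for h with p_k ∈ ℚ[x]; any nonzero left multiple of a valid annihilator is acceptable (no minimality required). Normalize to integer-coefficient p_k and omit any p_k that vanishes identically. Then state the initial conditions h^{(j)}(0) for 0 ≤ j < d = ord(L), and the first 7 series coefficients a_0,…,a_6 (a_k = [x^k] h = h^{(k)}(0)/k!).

f: a_k = -2, -8, -32, -128, -512, -2048, -8192, …
g: a_k = 0, 12, 0, -36, 0, 972/5, 0, …
h₀=f·g: eliminate ⇒ L₀, order ≤ 1·2.
h=∫h₀ ⇒ L = L₀·Dx.
L = 72·x·Dx + (8 - 18·x + 144·x^2)·Dx^2 + (-1 + 4·x - 9·x^2 + 36·x^3)·Dx^3  (order 3).
h: a_k = 0, 0, -12, -32, -78, -1248/5, -4484/5, …
ICs: h(0) = 0, h′(0) = 0, h′′(0) = -24.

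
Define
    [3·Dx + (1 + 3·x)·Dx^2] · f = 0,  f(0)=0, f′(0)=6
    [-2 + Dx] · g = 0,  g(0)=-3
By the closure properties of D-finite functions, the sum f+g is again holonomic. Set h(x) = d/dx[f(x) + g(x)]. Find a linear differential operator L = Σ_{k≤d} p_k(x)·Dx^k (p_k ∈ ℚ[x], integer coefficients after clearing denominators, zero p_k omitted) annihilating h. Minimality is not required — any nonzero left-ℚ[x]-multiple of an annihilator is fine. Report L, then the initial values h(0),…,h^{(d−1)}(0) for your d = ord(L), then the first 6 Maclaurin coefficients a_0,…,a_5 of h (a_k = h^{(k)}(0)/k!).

L = (-48 - 36·x) + (14 - 24·x - 36·x^2)·Dx + (5 + 21·x + 18·x^2)·Dx^2  (order 2).
h: a_k = 0, -30, 42, -170, 482, -7298/5, …
ICs: h(0) = 0, h′(0) = -30.

f: a_k = 0, 6, -9, 18, -81/2, 486/5, …
g: a_k = -3, -6, -6, -4, -2, -4/5, …
f+g: L₀ = lclm(L_f,L_g), ord ≤ 2+1.
h₀' ⇒ L via d/dx closure of L₀.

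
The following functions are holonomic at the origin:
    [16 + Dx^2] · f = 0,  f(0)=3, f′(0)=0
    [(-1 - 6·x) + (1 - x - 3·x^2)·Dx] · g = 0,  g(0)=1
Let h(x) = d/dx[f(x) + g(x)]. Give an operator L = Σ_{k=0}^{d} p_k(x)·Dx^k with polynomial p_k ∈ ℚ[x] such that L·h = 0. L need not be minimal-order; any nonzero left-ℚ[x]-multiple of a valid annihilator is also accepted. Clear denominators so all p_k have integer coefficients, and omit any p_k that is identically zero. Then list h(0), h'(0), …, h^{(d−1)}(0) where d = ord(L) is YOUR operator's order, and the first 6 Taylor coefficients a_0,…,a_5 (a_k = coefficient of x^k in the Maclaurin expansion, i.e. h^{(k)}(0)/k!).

L = (4672 + 20416·x + 66304·x^2 + 32640·x^3 + 66240·x^4 + 62208·x^5 + 62208·x^6) + (-464 - 2352·x + 3792·x^2 + 6752·x^3 - 2400·x^4 + 5184·x^5 + 24192·x^6 + 20736·x^7)·Dx + (292 + 1276·x + 4144·x^2 + 2040·x^3 + 4140·x^4 + 3888·x^5 + 3888·x^6)·Dx^2 + (-29 - 147·x + 237·x^2 + 422·x^3 - 150·x^4 + 324·x^5 + 1512·x^6 + 1296·x^7)·Dx^3  (order 3).
h: a_k = 1, -40, 21, 204, 200, 2398/5, …
ICs: h(0) = 1, h′(0) = -40, h′′(0) = 42.

f: a_k = 3, 0, -24, 0, 32, 0, …
g: a_k = 1, 1, 4, 7, 19, 40, …
f+g: L₀ = lclm(L_f,L_g), ord ≤ 2+1.
Derive L from L₀ (diff closure).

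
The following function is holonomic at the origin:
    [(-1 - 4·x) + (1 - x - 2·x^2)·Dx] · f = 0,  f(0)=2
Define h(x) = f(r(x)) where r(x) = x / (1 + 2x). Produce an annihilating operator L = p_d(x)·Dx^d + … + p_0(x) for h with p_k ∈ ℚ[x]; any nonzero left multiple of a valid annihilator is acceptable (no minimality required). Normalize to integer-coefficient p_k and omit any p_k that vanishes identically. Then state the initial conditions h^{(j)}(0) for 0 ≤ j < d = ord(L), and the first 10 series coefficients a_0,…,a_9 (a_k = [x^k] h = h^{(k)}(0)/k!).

f: a_k = 2, 2, 6, 10, 22, 42, 86, 170, 342, 682, …
f∘r: x↦r, Dx↦Dx/r' in L_f ⇒ L₀.
L = (-1 - 6·x) + (1 + 5·x + 6·x^2)·Dx  (order 1).
h: a_k = 2, 2, 2, -6, 18, -54, 162, -486, 1458, -4374, …
ICs: h(0) = 2.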